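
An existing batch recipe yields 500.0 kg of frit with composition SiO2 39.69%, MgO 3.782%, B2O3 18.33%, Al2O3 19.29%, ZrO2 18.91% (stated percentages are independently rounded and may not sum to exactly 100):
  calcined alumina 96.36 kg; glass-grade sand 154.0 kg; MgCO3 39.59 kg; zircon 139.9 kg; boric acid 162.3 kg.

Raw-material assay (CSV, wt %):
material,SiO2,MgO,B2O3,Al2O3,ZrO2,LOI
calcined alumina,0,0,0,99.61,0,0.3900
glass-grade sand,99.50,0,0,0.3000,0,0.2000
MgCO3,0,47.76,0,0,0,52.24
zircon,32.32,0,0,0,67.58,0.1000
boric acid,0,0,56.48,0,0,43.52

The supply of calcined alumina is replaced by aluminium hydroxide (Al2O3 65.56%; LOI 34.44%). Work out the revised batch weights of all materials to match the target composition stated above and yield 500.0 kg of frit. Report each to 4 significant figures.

All internal work runs at full float precision at each step. Mid-chain values are shown, rounded to 4 significant digits, between the steps — each reported number sees exactly one rounding; all derived quantities are computed using the weight values for 500.0 kg of glass in exact precision (five oxide percentages, LOI, totals, the yield, net glass mass) as they appear in either problem or answer.
Per-oxide target masses for 500.0 kg frit:
  SiO2: 39.69% × 500.0 = 198.4 kg
  MgO: 3.782% × 500.0 = 18.91 kg
  B2O3: 18.33% × 500.0 = 91.65 kg
  Al2O3: 19.29% × 500.0 = 96.45 kg
  ZrO2: 18.91% × 500.0 = 94.55 kg
Mass-balance tally per oxide on the weights just shown, at the basis given (every target is met by its sum up to rounding of the answer):
  SiO2: 154.0·0.9950 + 139.9·0.3232 = 198.4 kg (target 198.4 kg)
  MgO: 39.59·0.4776 = 18.91 kg (target 18.91 kg)
  B2O3: 162.3·0.5648 = 91.67 kg (target 91.65 kg)
  Al2O3: 146.4·0.6556 + 154.0·0.003000 = 96.44 kg (target 96.45 kg)
  ZrO2: 139.9·0.6758 = 94.54 kg (target 94.55 kg)
The glass-mass cross-check: the batch minus its LOI: 500.0 kg (oxide target masses add up to 500.0 kg; against the stated basis, 500.0 kg — deltas are rounding alone).
Adding the batch up: Σ batch = 642.2 kg; ignition loss, Σ(batch × LOI) = 142.2 kg; the yield ratio, glass ÷ batch: 77.86%.

Revised batch per 500.0 kg frit:
  aluminium hydroxide: 146.4 kg
  glass-grade sand: 154.0 kg
  MgCO3: 39.59 kg
  zircon: 139.9 kg
  boric acid: 162.3 kg
Total batch = 642.2 kg; LOI loss = 142.2 kg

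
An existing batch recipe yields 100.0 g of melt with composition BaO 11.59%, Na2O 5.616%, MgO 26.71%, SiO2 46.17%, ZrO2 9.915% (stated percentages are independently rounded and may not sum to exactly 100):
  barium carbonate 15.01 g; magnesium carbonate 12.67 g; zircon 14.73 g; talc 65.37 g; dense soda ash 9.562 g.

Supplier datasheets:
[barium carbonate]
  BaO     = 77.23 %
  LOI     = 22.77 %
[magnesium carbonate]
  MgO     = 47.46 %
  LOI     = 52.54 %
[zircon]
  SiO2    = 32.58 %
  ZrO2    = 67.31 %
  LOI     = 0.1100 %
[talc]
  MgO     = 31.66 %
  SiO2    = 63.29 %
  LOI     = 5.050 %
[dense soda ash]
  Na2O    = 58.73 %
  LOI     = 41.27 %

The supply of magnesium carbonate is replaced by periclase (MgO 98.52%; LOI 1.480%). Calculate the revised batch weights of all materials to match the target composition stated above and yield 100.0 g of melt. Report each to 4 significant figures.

Revised batch per 100.0 g melt:
  barium carbonate: 15.01 g
  periclase: 6.105 g
  zircon: 14.73 g
  talc: 65.37 g
  dense soda ash: 9.562 g
Total batch = 110.8 g; LOI loss = 10.77 g

In-progress results are displayed, with 4-significant-digit rounding, alongside each step. Full precision is carried at every stage; every reported value is rounded only once; all derived quantities are recomputed from the weighed amounts for 100.0 g of glass at full precision (LOI, glass mass, the totals, the yield, the five compositions), exactly as shown in the question or the answer.
Oxide-by-oxide targets in 100.0 g melt:
  BaO: 11.59% × 100.0 = 11.59 g
  Na2O: 5.616% × 100.0 = 5.616 g
  MgO: 26.71% × 100.0 = 26.71 g
  SiO2: 46.17% × 100.0 = 46.17 g
  ZrO2: 9.915% × 100.0 = 9.915 g
Balance tally, oxide-wise, working from each reported weight, on the stated basis (each sum matches its target mass given rounding of the digits):
  BaO: 15.01·0.7723 = 11.59 g (target 11.59 g)
  Na2O: 9.562·0.5873 = 5.616 g (target 5.616 g)
  MgO: 6.105·0.9852 + 65.37·0.3166 = 26.71 g (target 26.71 g)
  SiO2: 14.73·0.3258 + 65.37·0.6329 = 46.17 g (target 46.17 g)
  ZrO2: 14.73·0.6731 = 9.915 g (target 9.915 g)
Mass balance on the glass: total batch − LOI = 100.0 g (summing oxide targets gives 100.0 g; versus the stated basis of 100.0 g — gaps are rounding artifacts).
Batch grand total — Σ batch = 110.8 g; LOI loss = Σ batch·LOI = 10.77 g; yield = glass ÷ total batch = 90.28%.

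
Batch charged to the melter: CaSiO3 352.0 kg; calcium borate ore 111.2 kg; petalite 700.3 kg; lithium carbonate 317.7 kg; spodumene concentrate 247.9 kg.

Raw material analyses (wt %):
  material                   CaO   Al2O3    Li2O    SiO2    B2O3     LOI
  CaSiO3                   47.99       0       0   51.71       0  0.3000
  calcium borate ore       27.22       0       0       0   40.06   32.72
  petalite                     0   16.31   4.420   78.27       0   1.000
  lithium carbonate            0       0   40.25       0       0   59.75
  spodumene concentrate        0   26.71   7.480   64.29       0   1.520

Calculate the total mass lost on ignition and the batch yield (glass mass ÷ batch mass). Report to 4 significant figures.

LOI loss = 238.0 kg; glass = 1491 kg; yield = 86.23%

The intermediate values are shown rounded to 4 significant digits at each printed step — the whole derivation keeps full float precision at all times; each reported number is rounded once only. Derived quantities are recomputed from the batch weights at 1491 kg of glass at full float precision (totals, net glass mass, the yield, five oxide percentages, LOI) as given in the problem or answer text.
LOI of each material in turn:
  CaSiO3: 352.0 × 0.003000 = 1.056 kg
  calcium borate ore: 111.2 × 0.3272 = 36.38 kg
  petalite: 700.3 × 0.01000 = 7.003 kg
  lithium carbonate: 317.7 × 0.5975 = 189.8 kg
  spodumene concentrate: 247.9 × 0.01520 = 3.768 kg
Total LOI = 238.0 kg
Glass = batch − LOI = 1729 − 238.0 = 1491 kg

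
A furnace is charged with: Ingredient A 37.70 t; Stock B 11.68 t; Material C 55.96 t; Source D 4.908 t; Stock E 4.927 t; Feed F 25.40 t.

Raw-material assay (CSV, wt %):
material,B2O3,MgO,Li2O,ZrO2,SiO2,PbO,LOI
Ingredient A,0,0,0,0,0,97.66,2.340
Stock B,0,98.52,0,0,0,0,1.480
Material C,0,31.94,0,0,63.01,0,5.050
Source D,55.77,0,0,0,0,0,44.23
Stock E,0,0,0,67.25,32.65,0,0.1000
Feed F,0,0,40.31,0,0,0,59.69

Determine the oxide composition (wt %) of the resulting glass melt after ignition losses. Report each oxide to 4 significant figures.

Glass mass = 119.4 t (batch 140.6 − LOI 21.22).
Composition: B2O3 2.293%, MgO 24.62%, Li2O 8.578%, ZrO2 2.776%, SiO2 30.89%, PbO 30.85%

All arithmetic keeps full float precision at all times. The intermediate values appear rounded to 4 significant figures at each printed step. Each reported result receives exactly one rounding; derived quantities, which include six oxide percentages, the totals, ignition loss, the yield, glass mass, are rebuilt at exact precision, as written in the question or the answer, using the weight values on 119.4 t of glass.
What the batch supplies per oxide:
  B2O3: 4.908·0.5577 = 2.737 t
  MgO: 11.68·0.9852 + 55.96·0.3194 = 29.38 t
  Li2O: 25.40·0.4031 = 10.24 t
  ZrO2: 4.927·0.6725 = 3.313 t
  SiO2: 55.96·0.6301 + 4.927·0.3265 = 36.87 t
  PbO: 37.70·0.9766 = 36.82 t
LOI: 37.70·0.02340 + 11.68·0.01480 + 55.96·0.05050 + 4.908·0.4423 + 4.927·0.001000 + 25.40·0.5969 = 21.22 t
Glass = total batch minus LOI = 140.6 − 21.22 = 119.4 t (= Σ oxide masses)
each oxide over glass, ×100, is wt %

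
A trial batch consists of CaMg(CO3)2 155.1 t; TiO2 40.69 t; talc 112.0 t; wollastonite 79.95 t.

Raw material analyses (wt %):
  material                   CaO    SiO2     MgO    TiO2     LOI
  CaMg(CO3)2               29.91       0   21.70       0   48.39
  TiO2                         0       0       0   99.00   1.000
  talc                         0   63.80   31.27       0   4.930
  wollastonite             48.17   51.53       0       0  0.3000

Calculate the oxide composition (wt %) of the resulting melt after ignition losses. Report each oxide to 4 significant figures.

Glass mass = 306.5 t (batch 387.7 − LOI 81.22).
Composition: CaO 27.70%, SiO2 36.75%, MgO 22.41%, TiO2 13.14%

Each numeric step carries full precision from start to finish — values along the way are shown with 4-significant-digit rounding as written. Exactly one rounding lands on every reported figure; derived quantities are rebuilt in full precision (four oxide percentages, LOI, the yield, the totals, net glass mass) using the weight values per 306.5 t of glass as written in the problem or answer text.
What the batch supplies per oxide:
  CaO: 155.1·0.2991 + 79.95·0.4817 = 84.90 t
  SiO2: 112.0·0.6380 + 79.95·0.5153 = 112.7 t
  MgO: 155.1·0.2170 + 112.0·0.3127 = 68.68 t
  TiO2: 40.69·0.9900 = 40.28 t
LOI: 155.1·0.4839 + 40.69·0.01000 + 112.0·0.04930 + 79.95·0.003000 = 81.22 t
Glass mass = batch − LOI = 387.7 − 81.22 = 306.5 t (matching Σ of the oxides)
wt %: oxide over glass, times 100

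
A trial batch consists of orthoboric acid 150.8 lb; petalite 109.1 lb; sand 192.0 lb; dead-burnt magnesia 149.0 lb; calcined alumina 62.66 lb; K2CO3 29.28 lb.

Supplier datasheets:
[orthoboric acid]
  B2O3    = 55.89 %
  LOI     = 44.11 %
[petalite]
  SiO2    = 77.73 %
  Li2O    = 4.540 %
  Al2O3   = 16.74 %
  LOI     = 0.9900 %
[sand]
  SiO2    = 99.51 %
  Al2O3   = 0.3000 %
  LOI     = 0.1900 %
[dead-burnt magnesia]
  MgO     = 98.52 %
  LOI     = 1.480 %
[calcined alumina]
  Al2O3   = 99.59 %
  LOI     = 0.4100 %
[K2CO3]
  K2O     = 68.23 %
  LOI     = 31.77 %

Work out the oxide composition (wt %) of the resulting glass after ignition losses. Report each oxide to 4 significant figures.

Every computation runs at exact precision at each step. Intermediates appear rounded off to 4 significant digits across the worked steps; each reported figure undergoes a single rounding. Derived quantities, which include ignition loss, the six compositions, the totals, glass mass, yield, are recomputed at full precision, exactly as printed in the question or the answer, using the weight values for 613.1 lb of glass.
Mass of each oxide from the mix:
  K2O: 29.28·0.6823 = 19.98 lb
  MgO: 149.0·0.9852 = 146.8 lb
  B2O3: 150.8·0.5589 = 84.28 lb
  SiO2: 109.1·0.7773 + 192.0·0.9951 = 275.9 lb
  Li2O: 109.1·0.04540 = 4.953 lb
  Al2O3: 109.1·0.1674 + 192.0·0.003000 + 62.66·0.9959 = 81.24 lb
LOI: 150.8·0.4411 + 109.1·0.009900 + 192.0·0.001900 + 149.0·0.01480 + 62.66·0.004100 + 29.28·0.3177 = 79.73 lb
Glass mass = batch − LOI = 692.8 − 79.73 = 613.1 lb (= Σ oxide masses)
wt % = oxide mass / glass mass × 100

Glass mass = 613.1 lb (batch 692.8 − LOI 79.73).
Composition: K2O 3.258%, MgO 23.94%, B2O3 13.75%, SiO2 44.99%, Li2O 0.8079%, Al2O3 13.25%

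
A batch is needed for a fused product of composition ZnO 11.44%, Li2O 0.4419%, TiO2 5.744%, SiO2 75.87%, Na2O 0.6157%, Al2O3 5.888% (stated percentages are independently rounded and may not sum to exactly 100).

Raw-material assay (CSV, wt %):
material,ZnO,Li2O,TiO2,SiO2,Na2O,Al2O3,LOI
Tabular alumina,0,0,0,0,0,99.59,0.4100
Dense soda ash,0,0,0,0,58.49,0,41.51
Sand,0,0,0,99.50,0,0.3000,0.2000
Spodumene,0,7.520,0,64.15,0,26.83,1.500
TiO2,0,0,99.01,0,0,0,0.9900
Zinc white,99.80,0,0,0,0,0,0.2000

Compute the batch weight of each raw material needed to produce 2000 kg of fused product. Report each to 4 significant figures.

All arithmetic runs at full float precision throughout; intermediates appear rounded to 4 significant figures when written out. Every reported value takes a single rounding; the derived quantities are recomputed from the weighed amounts per 2000 kg of glass in full precision (the yield, net glass mass, six oxide percentages, the totals, ignition loss) as quoted within the problem or answer text.
Oxide mass targets, per 2000 kg fused product:
  ZnO: 11.44% × 2000 = 228.8 kg
  Li2O: 0.4419% × 2000 = 8.838 kg
  TiO2: 5.744% × 2000 = 114.9 kg
  SiO2: 75.87% × 2000 = 1517 kg
  Na2O: 0.6157% × 2000 = 12.31 kg
  Al2O3: 5.888% × 2000 = 117.8 kg
Mass-balance tally per oxide using the reported weights, under the basis named above (sums match the target masses once rounding is allowed for):
  ZnO: 229.3·0.9980 = 228.8 kg (target 228.8 kg)
  Li2O: 117.5·0.07520 = 8.836 kg (target 8.838 kg)
  TiO2: 116.0·0.9901 = 114.9 kg (target 114.9 kg)
  SiO2: 1449·0.9950 + 117.5·0.6415 = 1517 kg (target 1517 kg)
  Na2O: 21.05·0.5849 = 12.31 kg (target 12.31 kg)
  Al2O3: 82.22·0.9959 + 1449·0.003000 + 117.5·0.2683 = 117.8 kg (target 117.8 kg)
The glass-mass cross-check: total charge less LOI = 2000 kg (summing oxide targets gives 2000 kg; stated basis 2000 kg — differing by rounding only).
Batch grand total — Σ batch = 2015 kg; Σ batch·LOI gives LOI loss = 15.34 kg; the yield ratio, glass ÷ batch: 99.24%.

Batch per 2000 kg fused product:
  Tabular alumina: 82.22 kg
  Dense soda ash: 21.05 kg
  Sand: 1449 kg
  Spodumene: 117.5 kg
  TiO2: 116.0 kg
  Zinc white: 229.3 kg
Total batch = 2015 kg; LOI loss = 15.34 kg; yield = 99.24%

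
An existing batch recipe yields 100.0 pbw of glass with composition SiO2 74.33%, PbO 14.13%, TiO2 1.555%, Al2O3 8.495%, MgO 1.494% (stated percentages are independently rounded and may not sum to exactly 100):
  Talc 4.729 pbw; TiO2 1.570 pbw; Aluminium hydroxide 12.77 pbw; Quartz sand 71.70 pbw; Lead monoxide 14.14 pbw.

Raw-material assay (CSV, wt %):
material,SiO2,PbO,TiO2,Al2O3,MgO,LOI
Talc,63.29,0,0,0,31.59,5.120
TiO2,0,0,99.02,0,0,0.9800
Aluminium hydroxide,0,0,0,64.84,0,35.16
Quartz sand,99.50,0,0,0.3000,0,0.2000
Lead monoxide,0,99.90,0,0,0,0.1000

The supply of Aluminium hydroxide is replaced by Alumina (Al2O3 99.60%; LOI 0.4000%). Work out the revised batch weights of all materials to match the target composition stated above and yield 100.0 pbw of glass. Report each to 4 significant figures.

Every computation maintains full precision through the solve. In-progress results appear (rounded to four significant digits) across the worked steps — every reported number is rounded a single time — the derived quantities, which include LOI, yield, the five compositions, glass mass, the totals, are carried at full float precision, exactly as shown in question or answer, from the batch weights for 100.0 pbw of glass.
The oxide mass targets at 100.0 pbw glass:
  SiO2: 74.33% × 100.0 = 74.33 pbw
  PbO: 14.13% × 100.0 = 14.13 pbw
  TiO2: 1.555% × 100.0 = 1.555 pbw
  Al2O3: 8.495% × 100.0 = 8.495 pbw
  MgO: 1.494% × 100.0 = 1.494 pbw
Verifying the oxide balance working from each reported weight, on the stated basis (sum by sum, the targets are met exact up to rounding of places):
  SiO2: 4.729·0.6329 + 71.70·0.9950 = 74.33 pbw (target 74.33 pbw)
  PbO: 14.14·0.9990 = 14.13 pbw (target 14.13 pbw)
  TiO2: 1.570·0.9902 = 1.555 pbw (target 1.555 pbw)
  Al2O3: 8.313·0.9960 + 71.70·0.003000 = 8.495 pbw (target 8.495 pbw)
  MgO: 4.729·0.3159 = 1.494 pbw (target 1.494 pbw)
Glass-mass closure: total batch − LOI = 100.0 pbw (the Σ of target masses is 100.0 pbw; with the basis standing at 100.0 pbw — gaps are rounding artifacts).
Batch total: Σ batch = 100.5 pbw; ignition loss, Σ(batch × LOI) = 0.4483 pbw; yield: glass divided by total = 99.55%.

Revised batch per 100.0 pbw glass:
  Talc: 4.729 pbw
  TiO2: 1.570 pbw
  Alumina: 8.313 pbw
  Quartz sand: 71.70 pbw
  Lead monoxide: 14.14 pbw
Total batch = 100.5 pbw; LOI loss = 0.4483 pbw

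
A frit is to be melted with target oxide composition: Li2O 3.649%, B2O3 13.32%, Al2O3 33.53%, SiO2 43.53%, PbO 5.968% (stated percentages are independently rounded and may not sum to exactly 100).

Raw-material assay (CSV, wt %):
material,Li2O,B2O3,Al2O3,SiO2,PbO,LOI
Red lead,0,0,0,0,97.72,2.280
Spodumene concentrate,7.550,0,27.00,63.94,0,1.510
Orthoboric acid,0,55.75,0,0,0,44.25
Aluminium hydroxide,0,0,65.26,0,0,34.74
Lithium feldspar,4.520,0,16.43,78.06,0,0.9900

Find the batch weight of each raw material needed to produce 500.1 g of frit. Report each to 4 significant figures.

Batch per 500.1 g frit:
  Red lead: 30.54 g
  Spodumene concentrate: 146.7 g
  Orthoboric acid: 119.5 g
  Aluminium hydroxide: 156.3 g
  Lithium feldspar: 158.7 g
Total batch = 611.7 g; LOI loss = 111.7 g; yield = 81.75%

The intermediate values appear (rounded to four significant figures) within the worked lines. All arithmetic runs at exact precision through the solve; every reported number is rounded just once — the derived quantities are rebuilt at exact precision (net glass mass, the totals, the yield, LOI, five oxide percentages) starting from the weights on 500.1 g of glass, precisely as stated by the problem or answer text.
Target oxide masses per 500.1 g frit:
  Li2O: 3.649% × 500.1 = 18.25 g
  B2O3: 13.32% × 500.1 = 66.61 g
  Al2O3: 33.53% × 500.1 = 167.7 g
  SiO2: 43.53% × 500.1 = 217.7 g
  PbO: 5.968% × 500.1 = 29.85 g
Balance tally, oxide-wise, with the batch weights as given, versus the basis set out (every target is met by its sum net of answer rounding effects):
  Li2O: 146.7·0.07550 + 158.7·0.04520 = 18.25 g (target 18.25 g)
  B2O3: 119.5·0.5575 = 66.62 g (target 66.61 g)
  Al2O3: 146.7·0.2700 + 156.3·0.6526 + 158.7·0.1643 = 167.7 g (target 167.7 g)
  SiO2: 146.7·0.6394 + 158.7·0.7806 = 217.7 g (target 217.7 g)
  PbO: 30.54·0.9772 = 29.84 g (target 29.85 g)
The glass-mass cross-check: Σ batch − LOI loss = 500.1 g (the targets, summed, come to 500.1 g; versus the stated basis of 500.1 g — rounding explains the deltas).
Summing the batch: Σ batch = 611.7 g; Σ batch·LOI gives LOI loss = 111.7 g; the yield ratio, glass ÷ batch: 81.75%.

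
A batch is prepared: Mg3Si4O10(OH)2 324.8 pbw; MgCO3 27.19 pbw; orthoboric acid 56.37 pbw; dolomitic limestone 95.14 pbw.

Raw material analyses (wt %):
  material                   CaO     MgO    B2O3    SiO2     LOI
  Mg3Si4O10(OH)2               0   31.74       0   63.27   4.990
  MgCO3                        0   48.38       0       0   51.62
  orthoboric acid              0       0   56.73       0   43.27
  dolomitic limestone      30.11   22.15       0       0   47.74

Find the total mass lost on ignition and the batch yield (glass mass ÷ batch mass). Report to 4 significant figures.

Intermediates appear rounded to 4 significant figures on the page — the whole derivation carries full precision all the way through — each reported result takes just one rounding — all derived quantities (ignition loss, the yield, net glass mass, the totals, four oxide percentages) are rebuilt starting from the weights at 403.4 pbw of glass in exact precision, exactly as printed in either problem or answer.
Loss on ignition, line by line:
  Mg3Si4O10(OH)2: 324.8 × 0.04990 = 16.21 pbw
  MgCO3: 27.19 × 0.5162 = 14.04 pbw
  orthoboric acid: 56.37 × 0.4327 = 24.39 pbw
  dolomitic limestone: 95.14 × 0.4774 = 45.42 pbw
Total LOI = 100.1 pbw
Glass = batch − LOI = 503.5 − 100.1 = 403.4 pbw

LOI loss = 100.1 pbw; glass = 403.4 pbw; yield = 80.13%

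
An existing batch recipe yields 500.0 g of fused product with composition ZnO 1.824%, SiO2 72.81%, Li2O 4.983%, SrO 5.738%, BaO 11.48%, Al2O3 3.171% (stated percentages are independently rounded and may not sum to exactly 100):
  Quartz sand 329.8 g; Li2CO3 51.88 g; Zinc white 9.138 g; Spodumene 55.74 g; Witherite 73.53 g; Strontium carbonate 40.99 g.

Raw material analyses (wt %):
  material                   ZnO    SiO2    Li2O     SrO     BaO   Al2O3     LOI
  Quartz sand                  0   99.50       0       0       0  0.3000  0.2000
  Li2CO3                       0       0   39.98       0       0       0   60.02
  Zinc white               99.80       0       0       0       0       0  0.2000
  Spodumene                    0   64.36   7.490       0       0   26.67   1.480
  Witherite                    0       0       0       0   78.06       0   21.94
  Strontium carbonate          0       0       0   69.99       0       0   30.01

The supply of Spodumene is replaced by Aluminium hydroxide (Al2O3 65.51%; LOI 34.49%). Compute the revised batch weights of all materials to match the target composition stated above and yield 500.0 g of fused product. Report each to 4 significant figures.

Working values are printed rounded off to 4 significant figures in the printout. The whole derivation keeps full float precision through every step — each reported result undergoes a single rounding; all derived quantities (glass mass, ignition loss, the totals, yield, six oxide percentages) are carried at full precision starting from the weights at 500.0 g of glass, as they appear in problem or answer.
Target masses of each oxide per 500.0 g fused product:
  ZnO: 1.824% × 500.0 = 9.120 g
  SiO2: 72.81% × 500.0 = 364.0 g
  Li2O: 4.983% × 500.0 = 24.92 g
  SrO: 5.738% × 500.0 = 28.69 g
  BaO: 11.48% × 500.0 = 57.40 g
  Al2O3: 3.171% × 500.0 = 15.86 g
Verifying the oxide balance with the batch weights as given, at the basis given (sum by sum, the targets are met once rounding is allowed for):
  ZnO: 9.138·0.9980 = 9.120 g (target 9.120 g)
  SiO2: 365.9·0.9950 = 364.1 g (target 364.0 g)
  Li2O: 62.32·0.3998 = 24.92 g (target 24.92 g)
  SrO: 40.99·0.6999 = 28.69 g (target 28.69 g)
  BaO: 73.53·0.7806 = 57.40 g (target 57.40 g)
  Al2O3: 365.9·0.003000 + 22.53·0.6551 = 15.86 g (target 15.86 g)
Glass-mass sanity pass: batch total minus LOI = 500.0 g (the targets, summed, come to 500.0 g; basis as stated: 500.0 g — any gap is answer rounding).
Batch grand total — Σ batch = 574.4 g; the LOI term Σ batch·LOI equals 74.36 g; yield = glass ÷ total batch = 87.05%.

Revised batch per 500.0 g fused product:
  Quartz sand: 365.9 g
  Li2CO3: 62.32 g
  Zinc white: 9.138 g
  Aluminium hydroxide: 22.53 g
  Witherite: 73.53 g
  Strontium carbonate: 40.99 g
Total batch = 574.4 g; LOI loss = 74.36 g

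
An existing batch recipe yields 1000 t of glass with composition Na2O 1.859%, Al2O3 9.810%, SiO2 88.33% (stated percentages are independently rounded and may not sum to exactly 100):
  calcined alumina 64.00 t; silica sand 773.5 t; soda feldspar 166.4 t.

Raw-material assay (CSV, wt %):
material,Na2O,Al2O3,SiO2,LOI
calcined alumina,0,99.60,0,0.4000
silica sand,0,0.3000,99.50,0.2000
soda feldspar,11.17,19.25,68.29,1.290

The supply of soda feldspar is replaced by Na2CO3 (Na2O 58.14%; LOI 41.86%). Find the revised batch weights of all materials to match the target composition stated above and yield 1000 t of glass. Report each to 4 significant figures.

Values along the way are shown, rounded to four significant digits, between the steps; every computation carries full precision in every operation; every reported number is rounded only once; all derived quantities (three oxide percentages, glass mass, the totals, yield, ignition loss) are recomputed in full precision using the weight values on 1000 t of glass as quoted within the problem or the answer.
Per-oxide target masses for 1000 t glass:
  Na2O: 1.859% × 1000 = 18.59 t
  Al2O3: 9.810% × 1000 = 98.10 t
  SiO2: 88.33% × 1000 = 883.3 t
Oxide-by-oxide audit per the reported batch figures, at the basis given (oxide sums agree with the targets given rounding of the digits):
  Na2O: 31.97·0.5814 = 18.59 t (target 18.59 t)
  Al2O3: 95.82·0.9960 + 887.7·0.003000 = 98.10 t (target 98.10 t)
  SiO2: 887.7·0.9950 = 883.3 t (target 883.3 t)
Auditing the glass mass value: batch Σ − ignition loss = 999.9 t (summing oxide targets gives 1000 t; versus the stated basis of 1000 t — differing by rounding only).
Adding the batch up: Σ batch = 1015 t; LOI removed, Σ of batch·LOI: 15.54 t; glass ÷ batch gives a yield of 98.47%.

Revised batch per 1000 t glass:
  calcined alumina: 95.82 t
  silica sand: 887.7 t
  Na2CO3: 31.97 t
Total batch = 1015 t; LOI loss = 15.54 t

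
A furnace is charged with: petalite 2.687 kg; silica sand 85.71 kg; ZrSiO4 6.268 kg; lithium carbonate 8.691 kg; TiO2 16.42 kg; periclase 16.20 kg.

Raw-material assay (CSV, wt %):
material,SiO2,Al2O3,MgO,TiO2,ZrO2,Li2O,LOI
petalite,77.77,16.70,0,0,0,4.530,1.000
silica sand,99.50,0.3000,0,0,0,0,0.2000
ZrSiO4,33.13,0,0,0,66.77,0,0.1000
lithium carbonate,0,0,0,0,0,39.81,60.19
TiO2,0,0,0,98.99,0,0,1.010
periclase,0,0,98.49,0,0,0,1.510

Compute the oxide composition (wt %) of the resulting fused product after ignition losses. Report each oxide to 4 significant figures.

Glass mass = 130.1 kg (batch 136.0 − LOI 5.846).
Composition: SiO2 68.74%, Al2O3 0.5424%, MgO 12.26%, TiO2 12.49%, ZrO2 3.216%, Li2O 2.752%

Working values are displayed rounded to four significant digits in the working; exact precision is maintained at each step — a single rounding yields every reported result — the derived quantities are re-derived from the batch weights on 130.1 kg of glass in full float precision (totals, yield, ignition loss, six oxide percentages, glass mass) as they appear in the problem or answer text.
What the batch supplies per oxide:
  SiO2: 2.687·0.7777 + 85.71·0.9950 + 6.268·0.3313 = 89.45 kg
  Al2O3: 2.687·0.1670 + 85.71·0.003000 = 0.7059 kg
  MgO: 16.20·0.9849 = 15.96 kg
  TiO2: 16.42·0.9899 = 16.25 kg
  ZrO2: 6.268·0.6677 = 4.185 kg
  Li2O: 2.687·0.04530 + 8.691·0.3981 = 3.582 kg
LOI: 2.687·0.01000 + 85.71·0.002000 + 6.268·0.001000 + 8.691·0.6019 + 16.42·0.01010 + 16.20·0.01510 = 5.846 kg
batch − LOI leaves glass = 136.0 − 5.846 = 130.1 kg (equal to the oxide-mass sum)
each wt % is 100 × oxide ÷ glass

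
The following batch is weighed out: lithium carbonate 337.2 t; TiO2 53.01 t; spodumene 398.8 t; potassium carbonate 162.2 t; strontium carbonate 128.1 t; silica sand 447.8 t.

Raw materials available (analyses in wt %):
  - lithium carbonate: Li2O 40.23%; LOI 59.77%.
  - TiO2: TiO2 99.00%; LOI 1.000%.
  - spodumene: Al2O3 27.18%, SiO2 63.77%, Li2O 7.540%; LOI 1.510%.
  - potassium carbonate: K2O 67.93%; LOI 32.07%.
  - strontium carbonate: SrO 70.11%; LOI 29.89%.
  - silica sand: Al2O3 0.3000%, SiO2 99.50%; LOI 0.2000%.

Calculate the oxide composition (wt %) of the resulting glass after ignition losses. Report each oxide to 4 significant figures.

Each numeric step runs at exact precision at every stage; the intermediate values are displayed with 4-significant-figure rounding at each printed step. Each reported figure is rounded a single time — all derived quantities, including totals, the six compositions, ignition loss, glass mass, yield, are carried from the batch weights per 1228 t of glass at full float precision, as quoted within problem or answer.
Mass of each oxide from the mix:
  Al2O3: 398.8·0.2718 + 447.8·0.003000 = 109.7 t
  SiO2: 398.8·0.6377 + 447.8·0.9950 = 699.9 t
  SrO: 128.1·0.7011 = 89.81 t
  Li2O: 337.2·0.4023 + 398.8·0.07540 = 165.7 t
  TiO2: 53.01·0.9900 = 52.48 t
  K2O: 162.2·0.6793 = 110.2 t
LOI: 337.2·0.5977 + 53.01·0.01000 + 398.8·0.01510 + 162.2·0.3207 + 128.1·0.2989 + 447.8·0.002000 = 299.3 t
Net of LOI, the glass mass = 1527 − 299.3 = 1228 t (consistent with Σ oxide mass)
each oxide over glass, ×100, is wt %

Glass mass = 1228 t (batch 1527 − LOI 299.3).
Composition: Al2O3 8.938%, SiO2 57.00%, SrO 7.315%, Li2O 13.50%, TiO2 4.274%, K2O 8.974%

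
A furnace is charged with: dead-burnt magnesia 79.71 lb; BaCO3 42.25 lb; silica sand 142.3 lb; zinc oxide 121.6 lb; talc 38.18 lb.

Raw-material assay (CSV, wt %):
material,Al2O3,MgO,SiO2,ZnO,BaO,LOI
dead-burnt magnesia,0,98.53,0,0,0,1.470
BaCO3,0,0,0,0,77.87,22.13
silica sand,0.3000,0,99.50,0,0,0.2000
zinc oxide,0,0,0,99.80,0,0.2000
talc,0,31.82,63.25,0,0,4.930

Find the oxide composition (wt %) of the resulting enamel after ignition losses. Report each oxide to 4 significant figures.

Glass mass = 411.1 lb (batch 424.0 − LOI 12.93).
Composition: Al2O3 0.1038%, MgO 22.06%, SiO2 40.31%, ZnO 29.52%, BaO 8.003%

Values along the way are shown (rounded to 4 significant figures) as written — the whole derivation runs at exact precision in every operation. Every reported result is rounded exactly once; the derived quantities are rebuilt in exact precision (the totals, yield, the five compositions, glass mass, LOI) from the batch weights per 411.1 lb of glass as they appear in problem or answer.
Oxide masses out of the charge:
  Al2O3: 142.3·0.003000 = 0.4269 lb
  MgO: 79.71·0.9853 + 38.18·0.3182 = 90.69 lb
  SiO2: 142.3·0.9950 + 38.18·0.6325 = 165.7 lb
  ZnO: 121.6·0.9980 = 121.4 lb
  BaO: 42.25·0.7787 = 32.90 lb
LOI: 79.71·0.01470 + 42.25·0.2213 + 142.3·0.002000 + 121.6·0.002000 + 38.18·0.04930 = 12.93 lb
batch − LOI leaves glass = 424.0 − 12.93 = 411.1 lb (= the summed oxide contributions)
percent by weight: oxide/glass ×100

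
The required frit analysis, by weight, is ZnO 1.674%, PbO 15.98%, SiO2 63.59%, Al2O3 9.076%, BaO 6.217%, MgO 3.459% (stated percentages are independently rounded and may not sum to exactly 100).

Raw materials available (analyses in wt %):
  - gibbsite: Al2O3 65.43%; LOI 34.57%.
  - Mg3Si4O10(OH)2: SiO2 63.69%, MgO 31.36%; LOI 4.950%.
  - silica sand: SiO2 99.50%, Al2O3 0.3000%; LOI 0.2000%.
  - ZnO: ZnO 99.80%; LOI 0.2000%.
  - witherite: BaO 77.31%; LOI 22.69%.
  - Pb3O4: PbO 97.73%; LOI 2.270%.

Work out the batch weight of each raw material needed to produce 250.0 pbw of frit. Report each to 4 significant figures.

The whole derivation keeps full float precision in all steps; working values are shown, rounded to four significant figures, within the worked lines; each reported result is rounded once only — the derived quantities, which include LOI, yield, six oxide percentages, totals, glass mass, are recomputed at exact precision, as written in either problem or answer, using the weight values on 250.0 pbw of glass.
Target masses of each oxide per 250.0 pbw frit:
  ZnO: 1.674% × 250.0 = 4.185 pbw
  PbO: 15.98% × 250.0 = 39.95 pbw
  SiO2: 63.59% × 250.0 = 159.0 pbw
  Al2O3: 9.076% × 250.0 = 22.69 pbw
  BaO: 6.217% × 250.0 = 15.54 pbw
  MgO: 3.459% × 250.0 = 8.648 pbw
Per-oxide balance check from the weights as reported, under the basis named above (every target is met by its sum up to rounding of the answer):
  ZnO: 4.193·0.9980 = 4.185 pbw (target 4.185 pbw)
  PbO: 40.88·0.9773 = 39.95 pbw (target 39.95 pbw)
  SiO2: 27.57·0.6369 + 142.1·0.9950 = 158.9 pbw (target 159.0 pbw)
  Al2O3: 34.03·0.6543 + 142.1·0.003000 = 22.69 pbw (target 22.69 pbw)
  BaO: 20.10·0.7731 = 15.54 pbw (target 15.54 pbw)
  MgO: 27.57·0.3136 = 8.646 pbw (target 8.648 pbw)
Glass-mass bookkeeping: the batch minus its LOI: 250.0 pbw (targets for the oxides total 250.0 pbw; against the stated basis, 250.0 pbw — gaps are rounding artifacts).
Total batch = Σ batch = 268.9 pbw; the LOI term Σ batch·LOI equals 18.91 pbw; yield = glass ÷ total batch = 92.97%.

Batch per 250.0 pbw frit:
  gibbsite: 34.03 pbw
  Mg3Si4O10(OH)2: 27.57 pbw
  silica sand: 142.1 pbw
  ZnO: 4.193 pbw
  witherite: 20.10 pbw
  Pb3O4: 40.88 pbw
Total batch = 268.9 pbw; LOI loss = 18.91 pbw; yield = 92.97%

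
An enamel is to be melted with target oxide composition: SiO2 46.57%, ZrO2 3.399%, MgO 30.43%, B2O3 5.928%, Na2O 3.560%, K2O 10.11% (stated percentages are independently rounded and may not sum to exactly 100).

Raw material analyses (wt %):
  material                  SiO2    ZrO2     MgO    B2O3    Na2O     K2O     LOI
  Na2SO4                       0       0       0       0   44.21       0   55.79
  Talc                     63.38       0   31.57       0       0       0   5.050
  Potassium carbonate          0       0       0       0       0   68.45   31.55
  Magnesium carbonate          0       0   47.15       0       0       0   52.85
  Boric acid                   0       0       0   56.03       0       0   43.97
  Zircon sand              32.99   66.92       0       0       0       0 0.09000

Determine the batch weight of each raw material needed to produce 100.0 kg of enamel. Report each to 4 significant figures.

Batch per 100.0 kg enamel:
  Na2SO4: 8.052 kg
  Talc: 70.83 kg
  Potassium carbonate: 14.77 kg
  Magnesium carbonate: 17.11 kg
  Boric acid: 10.58 kg
  Zircon sand: 5.079 kg
Total batch = 126.4 kg; LOI loss = 26.43 kg; yield = 79.10%

Rounding to 4 significant digits governs every in-between result as printed; the whole derivation carries exact precision at each step. Every reported number includes exactly one rounding. The derived quantities are re-derived starting from the weights per 100.0 kg of glass in full precision (totals, LOI, six oxide percentages, glass mass, yield) as quoted within the problem or the answer.
Oxide-by-oxide targets in 100.0 kg enamel:
  SiO2: 46.57% × 100.0 = 46.57 kg
  ZrO2: 3.399% × 100.0 = 3.399 kg
  MgO: 30.43% × 100.0 = 30.43 kg
  B2O3: 5.928% × 100.0 = 5.928 kg
  Na2O: 3.560% × 100.0 = 3.560 kg
  K2O: 10.11% × 100.0 = 10.11 kg
Oxide-by-oxide audit using the reported weights, versus the basis set out (target by target, the sums agree up to rounding of the answer):
  SiO2: 70.83·0.6338 + 5.079·0.3299 = 46.57 kg (target 46.57 kg)
  ZrO2: 5.079·0.6692 = 3.399 kg (target 3.399 kg)
  MgO: 70.83·0.3157 + 17.11·0.4715 = 30.43 kg (target 30.43 kg)
  B2O3: 10.58·0.5603 = 5.928 kg (target 5.928 kg)
  Na2O: 8.052·0.4421 = 3.560 kg (target 3.560 kg)
  K2O: 14.77·0.6845 = 10.11 kg (target 10.11 kg)
The glass-mass cross-check: batch total minus LOI = 99.99 kg (the targets, summed, come to 100.0 kg; against the stated basis, 100.0 kg — differing by rounding only).
Total batch = Σ batch = 126.4 kg; LOI removed, Σ of batch·LOI: 26.43 kg; yield, glass over the total, = 79.10%.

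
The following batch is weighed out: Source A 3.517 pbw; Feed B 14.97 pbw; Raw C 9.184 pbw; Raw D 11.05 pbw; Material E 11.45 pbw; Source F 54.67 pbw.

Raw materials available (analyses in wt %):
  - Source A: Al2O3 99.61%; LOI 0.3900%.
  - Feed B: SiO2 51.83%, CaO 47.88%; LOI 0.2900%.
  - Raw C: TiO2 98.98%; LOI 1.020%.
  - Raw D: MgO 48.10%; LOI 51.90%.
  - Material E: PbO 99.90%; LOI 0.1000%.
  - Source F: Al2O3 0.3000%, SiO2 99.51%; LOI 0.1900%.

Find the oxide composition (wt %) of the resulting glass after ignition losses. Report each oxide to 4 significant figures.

Glass mass = 98.84 pbw (batch 104.8 − LOI 6.001).
Composition: Al2O3 3.710%, SiO2 62.89%, MgO 5.377%, CaO 7.252%, TiO2 9.197%, PbO 11.57%

Mid-chain values are printed rounded off to 4 significant digits on the page — full precision is maintained all the way through — every reported number receives exactly one rounding. The derived quantities are carried in exact precision (LOI, yield, six oxide percentages, glass mass, totals) from the batch weights for 98.84 pbw of glass, precisely as stated by question or answer.
Oxide masses out of the charge:
  Al2O3: 3.517·0.9961 + 54.67·0.003000 = 3.667 pbw
  SiO2: 14.97·0.5183 + 54.67·0.9951 = 62.16 pbw
  MgO: 11.05·0.4810 = 5.315 pbw
  CaO: 14.97·0.4788 = 7.168 pbw
  TiO2: 9.184·0.9898 = 9.090 pbw
  PbO: 11.45·0.9990 = 11.44 pbw
LOI: 3.517·0.003900 + 14.97·0.002900 + 9.184·0.01020 + 11.05·0.5190 + 11.45·0.001000 + 54.67·0.001900 = 6.001 pbw
The glass mass, total less LOI, = 104.8 − 6.001 = 98.84 pbw (matching Σ of the oxides)
wt %: oxide over glass, times 100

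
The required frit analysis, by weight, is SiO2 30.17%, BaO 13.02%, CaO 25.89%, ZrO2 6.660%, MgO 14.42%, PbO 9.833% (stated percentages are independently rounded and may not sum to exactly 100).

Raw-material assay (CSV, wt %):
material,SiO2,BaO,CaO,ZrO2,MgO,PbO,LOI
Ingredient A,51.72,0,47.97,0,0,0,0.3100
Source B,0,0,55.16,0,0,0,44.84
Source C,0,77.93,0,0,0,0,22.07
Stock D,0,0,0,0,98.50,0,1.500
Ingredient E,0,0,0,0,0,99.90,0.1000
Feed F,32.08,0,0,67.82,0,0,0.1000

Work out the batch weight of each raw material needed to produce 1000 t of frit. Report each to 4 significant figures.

Batch per 1000 t frit:
  Ingredient A: 522.4 t
  Source B: 15.04 t
  Source C: 167.1 t
  Stock D: 146.4 t
  Ingredient E: 98.43 t
  Feed F: 98.20 t
Total batch = 1048 t; LOI loss = 47.63 t; yield = 95.45%

Mid-chain values are shown rounded to 4 significant figures; the working math carries exact precision at each step — every reported figure is rounded exactly once; the derived quantities, including the totals, glass mass, the six compositions, the yield, ignition loss, are computed using the weight values for 1000 t of glass in full float precision, as given in the problem or answer text.
Oxide-by-oxide targets in 1000 t frit:
  SiO2: 30.17% × 1000 = 301.7 t
  BaO: 13.02% × 1000 = 130.2 t
  CaO: 25.89% × 1000 = 258.9 t
  ZrO2: 6.660% × 1000 = 66.60 t
  MgO: 14.42% × 1000 = 144.2 t
  PbO: 9.833% × 1000 = 98.33 t
Checking each oxide sum working from each reported weight, relative to the basis at hand (sum by sum, the targets are met modulo rounding of the values):
  SiO2: 522.4·0.5172 + 98.20·0.3208 = 301.7 t (target 301.7 t)
  BaO: 167.1·0.7793 = 130.2 t (target 130.2 t)
  CaO: 522.4·0.4797 + 15.04·0.5516 = 258.9 t (target 258.9 t)
  ZrO2: 98.20·0.6782 = 66.60 t (target 66.60 t)
  MgO: 146.4·0.9850 = 144.2 t (target 144.2 t)
  PbO: 98.43·0.9990 = 98.33 t (target 98.33 t)
Glass-mass bookkeeping: net batch after ignition = 999.9 t (the Σ of target masses is 999.9 t; the stated basis being 1000 t — differing by rounding only).
Summing the batch: Σ batch = 1048 t; LOI loss = Σ batch·LOI = 47.63 t; as yield: glass ÷ batch → 95.45%.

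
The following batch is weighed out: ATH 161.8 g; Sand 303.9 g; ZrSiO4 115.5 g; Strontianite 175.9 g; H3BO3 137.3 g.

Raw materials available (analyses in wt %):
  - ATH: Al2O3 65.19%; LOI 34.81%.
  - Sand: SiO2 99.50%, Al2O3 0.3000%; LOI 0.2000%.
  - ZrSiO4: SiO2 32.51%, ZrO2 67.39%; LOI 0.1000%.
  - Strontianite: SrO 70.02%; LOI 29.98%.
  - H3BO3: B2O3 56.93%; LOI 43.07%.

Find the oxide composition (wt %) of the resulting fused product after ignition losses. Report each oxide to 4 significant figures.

All arithmetic carries full float precision through the solve — mid-chain values are printed, rounded to four significant digits, as written; a single rounding yields every reported figure. All derived quantities (LOI, yield, the five compositions, totals, net glass mass) are re-derived from the weighed amounts at 725.5 g of glass at full float precision as set out in the question or the answer.
Oxide-by-oxide delivered mass:
  SiO2: 303.9·0.9950 + 115.5·0.3251 = 339.9 g
  B2O3: 137.3·0.5693 = 78.16 g
  ZrO2: 115.5·0.6739 = 77.84 g
  Al2O3: 161.8·0.6519 + 303.9·0.003000 = 106.4 g
  SrO: 175.9·0.7002 = 123.2 g
LOI: 161.8·0.3481 + 303.9·0.002000 + 115.5·0.001000 + 175.9·0.2998 + 137.3·0.4307 = 168.9 g
Glass = total batch minus LOI = 894.4 − 168.9 = 725.5 g (matching Σ of the oxides)
each oxide over glass, ×100, is wt %

Glass mass = 725.5 g (batch 894.4 − LOI 168.9).
Composition: SiO2 46.86%, B2O3 10.77%, ZrO2 10.73%, Al2O3 14.66%, SrO 16.98%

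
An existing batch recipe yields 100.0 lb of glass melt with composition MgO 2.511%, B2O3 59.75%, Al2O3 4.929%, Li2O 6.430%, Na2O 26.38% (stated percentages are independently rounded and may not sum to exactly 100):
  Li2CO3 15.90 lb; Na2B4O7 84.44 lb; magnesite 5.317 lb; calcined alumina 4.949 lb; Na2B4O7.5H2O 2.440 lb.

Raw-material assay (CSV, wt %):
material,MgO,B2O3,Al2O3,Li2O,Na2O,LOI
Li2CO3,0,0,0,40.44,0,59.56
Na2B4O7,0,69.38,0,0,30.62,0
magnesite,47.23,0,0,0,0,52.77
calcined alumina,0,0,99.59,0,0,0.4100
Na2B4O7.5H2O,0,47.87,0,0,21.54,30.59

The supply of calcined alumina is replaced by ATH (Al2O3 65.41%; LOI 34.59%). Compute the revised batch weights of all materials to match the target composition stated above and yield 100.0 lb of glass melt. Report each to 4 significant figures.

Revised batch per 100.0 lb glass melt:
  Li2CO3: 15.90 lb
  Na2B4O7: 84.44 lb
  magnesite: 5.317 lb
  ATH: 7.536 lb
  Na2B4O7.5H2O: 2.440 lb
Total batch = 115.6 lb; LOI loss = 15.63 lb

Mid-chain values appear (rounded to four significant figures) in the printout. The working math keeps exact precision at all times. A single rounding produces each reported result; derived quantities are carried from the weighed amounts at 100.0 lb of glass in full precision (LOI, the totals, the yield, net glass mass, five oxide percentages), as set out in the question or the answer.
Oxide-by-oxide targets in 100.0 lb glass melt:
  MgO: 2.511% × 100.0 = 2.511 lb
  B2O3: 59.75% × 100.0 = 59.75 lb
  Al2O3: 4.929% × 100.0 = 4.929 lb
  Li2O: 6.430% × 100.0 = 6.430 lb
  Na2O: 26.38% × 100.0 = 26.38 lb
Mass-balance tally per oxide on the weights just shown, at the basis given (every target is met by its sum up to rounding of the answer):
  MgO: 5.317·0.4723 = 2.511 lb (target 2.511 lb)
  B2O3: 84.44·0.6938 + 2.440·0.4787 = 59.75 lb (target 59.75 lb)
  Al2O3: 7.536·0.6541 = 4.929 lb (target 4.929 lb)
  Li2O: 15.90·0.4044 = 6.430 lb (target 6.430 lb)
  Na2O: 84.44·0.3062 + 2.440·0.2154 = 26.38 lb (target 26.38 lb)
Glass-mass closure: whole batch net of LOI = 100.0 lb (per-oxide target masses sum to 100.0 lb; stated basis 100.0 lb — a pure rounding effect).
Batch grand total — Σ batch = 115.6 lb; the LOI term Σ batch·LOI equals 15.63 lb; the yield ratio, glass ÷ batch: 86.48%.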